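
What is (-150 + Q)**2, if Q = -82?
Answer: 53824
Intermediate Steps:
(-150 + Q)**2 = (-150 - 82)**2 = (-232)**2 = 53824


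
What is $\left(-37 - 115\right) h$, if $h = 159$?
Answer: $-24168$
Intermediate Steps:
$\left(-37 - 115\right) h = \left(-37 - 115\right) 159 = \left(-152\right) 159 = -24168$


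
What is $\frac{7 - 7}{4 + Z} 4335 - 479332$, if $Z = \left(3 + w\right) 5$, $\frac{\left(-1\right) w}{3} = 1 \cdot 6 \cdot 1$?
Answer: $-479332$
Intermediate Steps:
$w = -18$ ($w = - 3 \cdot 1 \cdot 6 \cdot 1 = - 3 \cdot 6 \cdot 1 = \left(-3\right) 6 = -18$)
$Z = -75$ ($Z = \left(3 - 18\right) 5 = \left(-15\right) 5 = -75$)
$\frac{7 - 7}{4 + Z} 4335 - 479332 = \frac{7 - 7}{4 - 75} \cdot 4335 - 479332 = \frac{0}{-71} \cdot 4335 - 479332 = 0 \left(- \frac{1}{71}\right) 4335 - 479332 = 0 \cdot 4335 - 479332 = 0 - 479332 = -479332$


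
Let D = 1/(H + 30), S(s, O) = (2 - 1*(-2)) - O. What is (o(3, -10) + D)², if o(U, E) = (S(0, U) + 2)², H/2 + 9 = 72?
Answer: 1974025/24336 ≈ 81.115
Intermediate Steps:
H = 126 (H = -18 + 2*72 = -18 + 144 = 126)
S(s, O) = 4 - O (S(s, O) = (2 + 2) - O = 4 - O)
D = 1/156 (D = 1/(126 + 30) = 1/156 ≈ 0.0064103)
o(U, E) = (6 - U)² (o(U, E) = ((4 - U) + 2)² = (6 - U)²)
(o(3, -10) + D)² = ((-6 + 3)² + 1/156)² = ((-3)² + 1/156)² = (9 + 1/156)² = (1405/156)² = 1974025/24336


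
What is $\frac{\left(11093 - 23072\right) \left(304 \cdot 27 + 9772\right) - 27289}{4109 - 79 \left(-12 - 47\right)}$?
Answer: $- \frac{215409709}{8770} \approx -24562.0$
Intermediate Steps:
$\frac{\left(11093 - 23072\right) \left(304 \cdot 27 + 9772\right) - 27289}{4109 - 79 \left(-12 - 47\right)} = \frac{- 11979 \left(8208 + 9772\right) - 27289}{4109 - -4661} = \frac{\left(-11979\right) 17980 - 27289}{4109 + 4661} = \frac{-215382420 - 27289}{8770} = \left(-215409709\right) \frac{1}{8770} = - \frac{215409709}{8770}$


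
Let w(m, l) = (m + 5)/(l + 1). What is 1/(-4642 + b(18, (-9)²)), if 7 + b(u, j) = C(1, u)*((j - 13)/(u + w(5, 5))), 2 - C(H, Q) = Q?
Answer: -59/277555 ≈ -0.00021257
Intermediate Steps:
w(m, l) = (5 + m)/(1 + l)
C(H, Q) = 2 - Q
b(u, j) = -7 + (-13 + j)*(2 - u)/(5/3 + u) (b(u, j) = -7 + (2 - u)*((j - 13)/(u + (5 + 5)/(1 + 5))) = -7 + (2 - u)*((-13 + j)/(u + 10/6)) = -7 + (2 - u)*((-13 + j)/(u + (⅙)*10)) = -7 + (2 - u)*((-13 + j)/(u + 5/3)) = -7 + (2 - u)*((-13 + j)/(5/3 + u)) = -7 + (-13 + j)*(2 - u)/(5/3 + u))
1/(-4642 + b(18, (-9)²)) = 1/(-4642 + (-113 + 18*18 - 3*(-9)²*(-2 + 18))/(5 + 3*18)) = 1/(-4642 + (-113 + 324 - 3*81*16)/(5 + 54)) = 1/(-4642 + (-113 + 324 - 3888)/59) = 1/(-4642 + (1/59)*(-3677)) = 1/(-4642 - 3677/59) = 1/(-277555/59) = -59/277555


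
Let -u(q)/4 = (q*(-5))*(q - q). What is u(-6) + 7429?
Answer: 7429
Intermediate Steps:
u(q) = 0 (u(q) = -4*q*(-5)*(q - q) = -4*(-5*q)*0 = -4*0 = 0)
u(-6) + 7429 = 0 + 7429 = 7429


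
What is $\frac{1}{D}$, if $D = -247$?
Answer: $- \frac{1}{247} \approx -0.0040486$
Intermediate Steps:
$\frac{1}{D} = \frac{1}{-247} = - \frac{1}{247}$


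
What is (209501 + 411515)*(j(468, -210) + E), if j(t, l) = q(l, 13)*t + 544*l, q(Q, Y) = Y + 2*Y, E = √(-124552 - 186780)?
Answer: -59610083808 + 1242032*I*√77833 ≈ -5.961e+10 + 3.4651e+8*I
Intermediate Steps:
E = 2*I*√77833 (E = √(-311332) = 2*I*√77833 ≈ 557.97*I)
q(Q, Y) = 3*Y
j(t, l) = 39*t + 544*l (j(t, l) = (3*13)*t + 544*l = 39*t + 544*l)
(209501 + 411515)*(j(468, -210) + E) = (209501 + 411515)*((39*468 + 544*(-210)) + 2*I*√77833) = 621016*((18252 - 114240) + 2*I*√77833) = 621016*(-95988 + 2*I*√77833) = -59610083808 + 1242032*I*√77833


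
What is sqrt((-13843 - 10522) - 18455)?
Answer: 2*I*sqrt(10705) ≈ 206.93*I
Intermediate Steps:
sqrt((-13843 - 10522) - 18455) = sqrt(-24365 - 18455) = sqrt(-42820) = 2*I*sqrt(10705)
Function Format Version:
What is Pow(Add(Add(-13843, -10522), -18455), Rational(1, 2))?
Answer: Mul(2, I, Pow(10705, Rational(1, 2))) ≈ Mul(206.93, I)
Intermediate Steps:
Pow(Add(Add(-13843, -10522), -18455), Rational(1, 2)) = Pow(Add(-24365, -18455), Rational(1, 2)) = Pow(-42820, Rational(1, 2)) = Mul(2, I, Pow(10705, Rational(1, 2)))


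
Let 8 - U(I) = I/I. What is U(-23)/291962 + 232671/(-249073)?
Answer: -6175395181/6610895566 ≈ -0.93412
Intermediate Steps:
U(I) = 7 (U(I) = 8 - I/I = 8 - 1*1 = 8 - 1 = 7)
U(-23)/291962 + 232671/(-249073) = 7/291962 + 232671/(-249073) = 7*(1/291962) + 232671*(-1/249073) = 7/291962 - 232671/249073 = -6175395181/6610895566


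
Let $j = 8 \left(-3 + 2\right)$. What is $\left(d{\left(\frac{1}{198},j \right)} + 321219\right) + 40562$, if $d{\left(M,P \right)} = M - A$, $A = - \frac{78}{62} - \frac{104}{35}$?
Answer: $\frac{77722321937}{214830} \approx 3.6179 \cdot 10^{5}$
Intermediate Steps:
$j = -8$ ($j = 8 \left(-1\right) = -8$)
$A = - \frac{4589}{1085}$ ($A = \left(-78\right) \frac{1}{62} - \frac{104}{35} = - \frac{39}{31} - \frac{104}{35} = - \frac{4589}{1085} \approx -4.2295$)
$d{\left(M,P \right)} = \frac{4589}{1085} + M$ ($d{\left(M,P \right)} = M - - \frac{4589}{1085} = M + \frac{4589}{1085} = \frac{4589}{1085} + M$)
$\left(d{\left(\frac{1}{198},j \right)} + 321219\right) + 40562 = \left(\left(\frac{4589}{1085} + \frac{1}{198}\right) + 321219\right) + 40562 = \left(\frac{909707}{214830} + 321219\right) + 40562 = \frac{69008387477}{214830} + 40562 = \frac{77722321937}{214830}$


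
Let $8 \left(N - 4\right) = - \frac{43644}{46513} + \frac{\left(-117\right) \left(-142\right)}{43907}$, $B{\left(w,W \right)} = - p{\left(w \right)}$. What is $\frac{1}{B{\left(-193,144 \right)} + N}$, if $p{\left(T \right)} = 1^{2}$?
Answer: $\frac{8168985164}{23935200429} \approx 0.3413$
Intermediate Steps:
$p{\left(T \right)} = 1$
$B{\left(w,W \right)} = -1$ ($B{\left(w,W \right)} = \left(-1\right) 1 = -1$)
$N = \frac{32104185593}{8168985164}$ ($N = 4 + \frac{- \frac{43644}{46513} + \frac{\left(-117\right) \left(-142\right)}{43907}}{8} = 4 + \frac{\left(-43644\right) \frac{1}{46513} + 16614 \cdot \frac{1}{43907}}{8} = 4 + \frac{- \frac{43644}{46513} + \frac{16614}{43907}}{8} = 4 + \frac{1}{8} \left(- \frac{1143510126}{2042246291}\right) = 4 - \frac{571755063}{8168985164} = \frac{32104185593}{8168985164} \approx 3.93$)
$\frac{1}{B{\left(-193,144 \right)} + N} = \frac{1}{-1 + \frac{32104185593}{8168985164}} = \frac{1}{\frac{23935200429}{8168985164}} = \frac{8168985164}{23935200429}$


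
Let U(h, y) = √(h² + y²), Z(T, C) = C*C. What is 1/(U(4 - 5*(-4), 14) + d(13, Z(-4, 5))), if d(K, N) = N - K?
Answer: -3/157 + √193/314 ≈ 0.025135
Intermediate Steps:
Z(T, C) = C²
1/(U(4 - 5*(-4), 14) + d(13, Z(-4, 5))) = 1/(√((4 - 5*(-4))² + 14²) + (5² - 1*13)) = 1/(√((4 + 20)² + 196) + (25 - 13)) = 1/(√(24² + 196) + 12) = 1/(√(576 + 196) + 12) = 1/(√772 + 12) = 1/(2*√193 + 12) = 1/(12 + 2*√193)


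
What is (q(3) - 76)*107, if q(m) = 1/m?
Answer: -24289/3 ≈ -8096.3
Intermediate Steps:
(q(3) - 76)*107 = (1/3 - 76)*107 = -227/3*107 = -24289/3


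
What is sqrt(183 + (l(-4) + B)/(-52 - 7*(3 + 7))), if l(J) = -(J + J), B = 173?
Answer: sqrt(2701690)/122 ≈ 13.473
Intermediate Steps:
l(J) = -2*J
sqrt(183 + (l(-4) + B)/(-52 - 7*(3 + 7))) = sqrt(183 + (-2*(-4) + 173)/(-52 - 7*(3 + 7))) = sqrt(183 + (8 + 173)/(-52 - 7*10)) = sqrt(183 + 181/(-52 - 70)) = sqrt(183 + 181/(-122)) = sqrt(183 + 181*(-1/122)) = sqrt(183 - 181/122) = sqrt(22145/122) = sqrt(2701690)/122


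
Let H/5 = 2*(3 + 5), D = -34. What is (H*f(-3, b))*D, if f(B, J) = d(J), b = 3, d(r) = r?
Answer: -8160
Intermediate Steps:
f(B, J) = J
H = 80 (H = 5*(2*(3 + 5)) = 5*(2*8) = 5*16 = 80)
(H*f(-3, b))*D = (80*3)*(-34) = 240*(-34) = -8160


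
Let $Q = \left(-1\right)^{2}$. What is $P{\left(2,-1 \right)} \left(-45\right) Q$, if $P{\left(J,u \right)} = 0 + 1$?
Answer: $-45$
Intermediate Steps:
$P{\left(J,u \right)} = 1$
$Q = 1$
$P{\left(2,-1 \right)} \left(-45\right) Q = 1 \left(-45\right) 1 = \left(-45\right) 1 = -45$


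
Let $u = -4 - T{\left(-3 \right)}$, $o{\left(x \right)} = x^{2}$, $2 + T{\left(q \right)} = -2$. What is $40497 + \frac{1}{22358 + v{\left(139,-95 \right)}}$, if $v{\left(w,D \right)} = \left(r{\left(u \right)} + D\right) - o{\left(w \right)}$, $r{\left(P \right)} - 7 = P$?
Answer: $\frac{119425654}{2949} \approx 40497.0$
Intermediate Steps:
$T{\left(q \right)} = -4$ ($T{\left(q \right)} = -2 - 2 = -4$)
$u = 0$ ($u = -4 - -4 = -4 + 4 = 0$)
$r{\left(P \right)} = 7 + P$
$v{\left(w,D \right)} = 7 + D - w^{2}$ ($v{\left(w,D \right)} = \left(\left(7 + 0\right) + D\right) - w^{2} = \left(7 + D\right) - w^{2} = 7 + D - w^{2}$)
$40497 + \frac{1}{22358 + v{\left(139,-95 \right)}} = 40497 + \frac{1}{22358 - 19409} = 40497 + \frac{1}{2949} = \frac{119425654}{2949}$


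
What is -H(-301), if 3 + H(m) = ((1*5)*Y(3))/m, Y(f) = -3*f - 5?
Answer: 119/43 ≈ 2.7674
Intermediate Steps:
Y(f) = -5 - 3*f
H(m) = -3 - 70/m (H(m) = -3 + ((1*5)*(-5 - 3*3))/m = -3 + (5*(-5 - 9))/m = -3 + (5*(-14))/m = -3 - 70/m)
-H(-301) = -(-3 - 70/(-301)) = -(-3 - 70*(-1/301)) = -(-3 + 10/43) = -1*(-119/43) = 119/43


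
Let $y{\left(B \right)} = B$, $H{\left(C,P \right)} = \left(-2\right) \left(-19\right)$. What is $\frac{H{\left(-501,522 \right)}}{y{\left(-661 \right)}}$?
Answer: $- \frac{38}{661} \approx -0.057489$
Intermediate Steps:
$H{\left(C,P \right)} = 38$
$\frac{H{\left(-501,522 \right)}}{y{\left(-661 \right)}} = \frac{38}{-661} = 38 \left(- \frac{1}{661}\right) = - \frac{38}{661}$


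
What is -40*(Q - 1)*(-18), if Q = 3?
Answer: 1440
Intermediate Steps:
-40*(Q - 1)*(-18) = -40*(3 - 1)*(-18) = -80*(-18) = 1440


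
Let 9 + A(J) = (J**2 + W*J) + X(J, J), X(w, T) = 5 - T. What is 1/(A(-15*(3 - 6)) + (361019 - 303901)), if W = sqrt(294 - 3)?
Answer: 6566/387945729 - 5*sqrt(291)/387945729 ≈ 1.6705e-5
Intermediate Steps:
W = sqrt(291) ≈ 17.059
A(J) = -4 + J**2 - J + J*sqrt(291) (A(J) = -9 + ((J**2 + sqrt(291)*J) + (5 - J)) = -9 + ((J**2 + J*sqrt(291)) + (5 - J)) = -9 + (5 + J**2 - J + J*sqrt(291)) = -4 + J**2 - J + J*sqrt(291))
1/(A(-15*(3 - 6)) + (361019 - 303901)) = 1/((-4 + (-15*(3 - 6))**2 - (-15)*(3 - 6) + (-15*(3 - 6))*sqrt(291)) + (361019 - 303901)) = 1/((-4 + (-15*(-3))**2 - (-15)*(-3) + (-15*(-3))*sqrt(291)) + 57118) = 1/((-4 + 45**2 - 1*45 + 45*sqrt(291)) + 57118) = 1/((-4 + 2025 - 45 + 45*sqrt(291)) + 57118) = 1/((1976 + 45*sqrt(291)) + 57118) = 1/(59094 + 45*sqrt(291))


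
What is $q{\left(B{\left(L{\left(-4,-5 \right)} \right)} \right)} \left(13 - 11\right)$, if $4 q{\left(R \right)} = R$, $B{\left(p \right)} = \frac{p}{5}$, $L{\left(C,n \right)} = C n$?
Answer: $2$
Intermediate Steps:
$B{\left(p \right)} = \frac{p}{5}$ ($B{\left(p \right)} = p \frac{1}{5} = \frac{p}{5}$)
$q{\left(R \right)} = \frac{R}{4}$
$q{\left(B{\left(L{\left(-4,-5 \right)} \right)} \right)} \left(13 - 11\right) = \frac{\frac{1}{5} \left(\left(-4\right) \left(-5\right)\right)}{4} \left(13 - 11\right) = \frac{\frac{1}{5} \cdot 20}{4} \cdot 2 = \frac{1}{4} \cdot 4 \cdot 2 = 1 \cdot 2 = 2$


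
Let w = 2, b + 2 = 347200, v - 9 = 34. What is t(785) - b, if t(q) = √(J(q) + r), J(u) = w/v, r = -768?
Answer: -347198 + I*√1419946/43 ≈ -3.472e+5 + 27.712*I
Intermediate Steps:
v = 43 (v = 9 + 34 = 43)
b = 347198 (b = -2 + 347200 = 347198)
J(u) = 2/43
t(q) = I*√1419946/43 (t(q) = √(2/43 - 768) = √(-33022/43) = I*√1419946/43)
t(785) - b = I*√1419946/43 - 1*347198 = I*√1419946/43 - 347198 = -347198 + I*√1419946/43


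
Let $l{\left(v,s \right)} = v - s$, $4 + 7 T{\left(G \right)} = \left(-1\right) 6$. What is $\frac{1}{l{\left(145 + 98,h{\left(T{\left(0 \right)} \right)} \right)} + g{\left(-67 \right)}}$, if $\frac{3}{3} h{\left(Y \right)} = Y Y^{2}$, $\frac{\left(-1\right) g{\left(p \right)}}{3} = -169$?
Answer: $\frac{343}{258250} \approx 0.0013282$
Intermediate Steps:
$g{\left(p \right)} = 507$ ($g{\left(p \right)} = \left(-3\right) \left(-169\right) = 507$)
$T{\left(G \right)} = - \frac{10}{7}$ ($T{\left(G \right)} = - \frac{4}{7} + \frac{\left(-1\right) 6}{7} = - \frac{4}{7} + \frac{1}{7} \left(-6\right) = - \frac{4}{7} - \frac{6}{7} = - \frac{10}{7}$)
$h{\left(Y \right)} = Y^{3}$ ($h{\left(Y \right)} = Y Y^{2} = Y^{3}$)
$\frac{1}{l{\left(145 + 98,h{\left(T{\left(0 \right)} \right)} \right)} + g{\left(-67 \right)}} = \frac{1}{\left(\left(145 + 98\right) - \left(- \frac{10}{7}\right)^{3}\right) + 507} = \frac{1}{\left(243 - - \frac{1000}{343}\right) + 507} = \frac{1}{\left(243 + \frac{1000}{343}\right) + 507} = \frac{1}{\frac{84349}{343} + 507} = \frac{1}{\frac{258250}{343}} = \frac{343}{258250}$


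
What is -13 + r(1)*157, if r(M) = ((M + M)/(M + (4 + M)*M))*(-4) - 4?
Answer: -2551/3 ≈ -850.33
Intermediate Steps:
r(M) = -4 - 8*M/(M + M*(4 + M)) (r(M) = ((2*M)/(M + M*(4 + M)))*(-4) - 4 = (2*M/(M + M*(4 + M)))*(-4) - 4 = -8*M/(M + M*(4 + M)) - 4 = -4 - 8*M/(M + M*(4 + M)))
-13 + r(1)*157 = -13 + (4*(-7 - 1*1)/(5 + 1))*157 = -13 + (4*(-7 - 1)/6)*157 = -13 + (4*(⅙)*(-8))*157 = -13 - 16/3*157 = -13 - 2512/3 = -2551/3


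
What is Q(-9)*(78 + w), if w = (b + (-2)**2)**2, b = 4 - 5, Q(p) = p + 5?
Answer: -348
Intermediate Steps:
Q(p) = 5 + p
b = -1
w = 9 (w = (-1 + (-2)**2)**2 = (-1 + 4)**2 = 3**2 = 9)
Q(-9)*(78 + w) = (5 - 9)*(78 + 9) = -4*87 = -348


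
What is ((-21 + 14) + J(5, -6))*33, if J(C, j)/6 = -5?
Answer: -1221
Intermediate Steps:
J(C, j) = -30 (J(C, j) = 6*(-5) = -30)
((-21 + 14) + J(5, -6))*33 = ((-21 + 14) - 30)*33 = (-7 - 30)*33 = -37*33 = -1221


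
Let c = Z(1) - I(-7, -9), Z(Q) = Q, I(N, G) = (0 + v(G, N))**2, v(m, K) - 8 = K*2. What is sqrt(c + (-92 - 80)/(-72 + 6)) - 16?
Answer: -16 + I*sqrt(35277)/33 ≈ -16.0 + 5.6916*I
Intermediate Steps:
v(m, K) = 8 + 2*K (v(m, K) = 8 + K*2 = 8 + 2*K)
I(N, G) = (8 + 2*N)**2 (I(N, G) = (0 + (8 + 2*N))**2 = (8 + 2*N)**2)
c = -35 (c = 1 - 4*(4 - 7)**2 = 1 - 4*(-3)**2 = 1 - 4*9 = 1 - 1*36 = 1 - 36 = -35)
sqrt(c + (-92 - 80)/(-72 + 6)) - 16 = sqrt(-35 + (-92 - 80)/(-72 + 6)) - 16 = sqrt(-35 - 172/(-66)) - 16 = sqrt(-35 - 172*(-1/66)) - 16 = sqrt(-35 + 86/33) - 16 = sqrt(-1069/33) - 16 = I*sqrt(35277)/33 - 16 = -16 + I*sqrt(35277)/33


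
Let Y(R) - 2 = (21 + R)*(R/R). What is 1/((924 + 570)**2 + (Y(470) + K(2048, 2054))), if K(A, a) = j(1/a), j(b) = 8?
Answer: 1/2232537 ≈ 4.4792e-7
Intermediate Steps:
K(A, a) = 8
Y(R) = 23 + R (Y(R) = 2 + (21 + R)*(R/R) = 2 + (21 + R)*1 = 2 + (21 + R) = 23 + R)
1/((924 + 570)**2 + (Y(470) + K(2048, 2054))) = 1/((924 + 570)**2 + ((23 + 470) + 8)) = 1/(1494**2 + (493 + 8)) = 1/(2232036 + 501) = 1/2232537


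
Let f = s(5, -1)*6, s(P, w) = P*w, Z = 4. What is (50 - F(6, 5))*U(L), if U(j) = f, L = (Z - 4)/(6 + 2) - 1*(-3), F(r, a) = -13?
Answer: -1890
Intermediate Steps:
L = 3 (L = (4 - 4)/(6 + 2) - 1*(-3) = 0/8 + 3 = 0*(1/8) + 3 = 0 + 3 = 3)
f = -30 (f = (5*(-1))*6 = -5*6 = -30)
U(j) = -30
(50 - F(6, 5))*U(L) = (50 - 1*(-13))*(-30) = (50 + 13)*(-30) = 63*(-30) = -1890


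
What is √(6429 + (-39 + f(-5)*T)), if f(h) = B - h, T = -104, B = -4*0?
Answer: √5870 ≈ 76.616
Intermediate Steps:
B = 0
f(h) = -h (f(h) = 0 - h = -h)
√(6429 + (-39 + f(-5)*T)) = √(6429 + (-39 - 1*(-5)*(-104))) = √(6429 + (-39 + 5*(-104))) = √(6429 + (-39 - 520)) = √(6429 - 559) = √5870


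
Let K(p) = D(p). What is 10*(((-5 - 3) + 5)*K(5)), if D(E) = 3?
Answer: -90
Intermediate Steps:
K(p) = 3
10*(((-5 - 3) + 5)*K(5)) = 10*(((-5 - 3) + 5)*3) = 10*((-8 + 5)*3) = 10*(-3*3) = 10*(-9) = -90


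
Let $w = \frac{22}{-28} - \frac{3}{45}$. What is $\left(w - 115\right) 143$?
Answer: $- \frac{3479047}{210} \approx -16567.0$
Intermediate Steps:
$w = - \frac{179}{210}$ ($w = 22 \left(- \frac{1}{28}\right) - \frac{1}{15} = - \frac{11}{14} - \frac{1}{15} = - \frac{179}{210} \approx -0.85238$)
$\left(w - 115\right) 143 = \left(- \frac{179}{210} - 115\right) 143 = \left(- \frac{24329}{210}\right) 143 = - \frac{3479047}{210}$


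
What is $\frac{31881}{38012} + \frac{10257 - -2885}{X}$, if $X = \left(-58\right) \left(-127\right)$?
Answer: $\frac{367194575}{139998196} \approx 2.6229$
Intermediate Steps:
$X = 7366$
$\frac{31881}{38012} + \frac{10257 - -2885}{X} = \frac{31881}{38012} + \frac{10257 - -2885}{7366} = 31881 \cdot \frac{1}{38012} + \left(10257 + 2885\right) \frac{1}{7366} = \frac{31881}{38012} + 13142 \cdot \frac{1}{7366} = \frac{31881}{38012} + \frac{6571}{3683} = \frac{367194575}{139998196}$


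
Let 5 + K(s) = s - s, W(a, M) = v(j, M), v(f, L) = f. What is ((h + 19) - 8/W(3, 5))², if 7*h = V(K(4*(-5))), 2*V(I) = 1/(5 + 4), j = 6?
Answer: 4959529/15876 ≈ 312.39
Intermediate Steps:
W(a, M) = 6
K(s) = -5 (K(s) = -5 + (s - s) = -5 + 0 = -5)
V(I) = 1/18 (V(I) = 1/(2*(5 + 4)) = (½)/9 = (½)*(⅑) = 1/18)
h = 1/126 (h = (⅐)*(1/18) = 1/126 ≈ 0.0079365)
((h + 19) - 8/W(3, 5))² = ((1/126 + 19) - 8/6)² = (2395/126 - 8*⅙)² = (2395/126 - 4/3)² = (2227/126)² = 4959529/15876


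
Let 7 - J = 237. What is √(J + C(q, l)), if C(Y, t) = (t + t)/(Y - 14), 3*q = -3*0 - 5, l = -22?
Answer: I*√501866/47 ≈ 15.073*I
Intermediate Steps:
J = -230 (J = 7 - 1*237 = 7 - 237 = -230)
q = -5/3 (q = (-3*0 - 5)/3 = (0 - 5)/3 = (⅓)*(-5) = -5/3 ≈ -1.6667)
C(Y, t) = 2*t/(-14 + Y) (C(Y, t) = (2*t)/(-14 + Y) = 2*t/(-14 + Y))
√(J + C(q, l)) = √(-230 + 2*(-22)/(-14 - 5/3)) = √(-230 + 2*(-22)/(-47/3)) = √(-230 + 2*(-22)*(-3/47)) = √(-230 + 132/47) = √(-10678/47) = I*√501866/47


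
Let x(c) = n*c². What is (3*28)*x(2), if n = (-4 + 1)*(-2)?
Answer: 2016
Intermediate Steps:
n = 6 (n = -3*(-2) = 6)
x(c) = 6*c²
(3*28)*x(2) = (3*28)*(6*2²) = 84*(6*4) = 84*24 = 2016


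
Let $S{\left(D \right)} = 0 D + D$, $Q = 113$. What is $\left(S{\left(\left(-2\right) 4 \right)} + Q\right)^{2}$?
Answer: $11025$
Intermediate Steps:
$S{\left(D \right)} = D$ ($S{\left(D \right)} = 0 + D = D$)
$\left(S{\left(\left(-2\right) 4 \right)} + Q\right)^{2} = \left(\left(-2\right) 4 + 113\right)^{2} = \left(-8 + 113\right)^{2} = 105^{2} = 11025$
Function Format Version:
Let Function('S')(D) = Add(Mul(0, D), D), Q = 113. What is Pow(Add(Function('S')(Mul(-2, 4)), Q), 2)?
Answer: 11025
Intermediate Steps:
Function('S')(D) = D (Function('S')(D) = Add(0, D) = D)
Pow(Add(Function('S')(Mul(-2, 4)), Q), 2) = Pow(Add(Mul(-2, 4), 113), 2) = Pow(Add(-8, 113), 2) = Pow(105, 2) = 11025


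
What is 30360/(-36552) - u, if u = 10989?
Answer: -16737512/1523 ≈ -10990.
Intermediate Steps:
30360/(-36552) - u = 30360/(-36552) - 1*10989 = 30360*(-1/36552) - 10989 = -1265/1523 - 10989 = -16737512/1523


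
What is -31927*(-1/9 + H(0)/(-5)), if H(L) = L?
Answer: 31927/9 ≈ 3547.4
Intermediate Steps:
-31927*(-1/9 + H(0)/(-5)) = -31927*(-1/9 + 0/(-5)) = -31927*(-1*⅑ + 0*(-⅕)) = -31927*(-⅑ + 0) = -31927*(-⅑) = 31927/9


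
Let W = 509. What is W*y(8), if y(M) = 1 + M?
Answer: 4581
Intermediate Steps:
W*y(8) = 509*(1 + 8) = 509*9 = 4581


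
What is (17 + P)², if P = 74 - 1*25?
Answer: 4356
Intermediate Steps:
P = 49 (P = 74 - 25 = 49)
(17 + P)² = (17 + 49)² = 66² = 4356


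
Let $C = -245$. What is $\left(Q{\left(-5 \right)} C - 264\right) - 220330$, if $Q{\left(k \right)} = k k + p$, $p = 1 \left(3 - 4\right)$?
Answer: $-226474$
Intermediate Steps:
$p = -1$ ($p = 1 \left(-1\right) = -1$)
$Q{\left(k \right)} = -1 + k^{2}$ ($Q{\left(k \right)} = k k - 1 = k^{2} - 1 = -1 + k^{2}$)
$\left(Q{\left(-5 \right)} C - 264\right) - 220330 = \left(\left(-1 + \left(-5\right)^{2}\right) \left(-245\right) - 264\right) - 220330 = \left(\left(-1 + 25\right) \left(-245\right) - 264\right) - 220330 = \left(24 \left(-245\right) - 264\right) - 220330 = \left(-5880 - 264\right) - 220330 = -6144 - 220330 = -226474$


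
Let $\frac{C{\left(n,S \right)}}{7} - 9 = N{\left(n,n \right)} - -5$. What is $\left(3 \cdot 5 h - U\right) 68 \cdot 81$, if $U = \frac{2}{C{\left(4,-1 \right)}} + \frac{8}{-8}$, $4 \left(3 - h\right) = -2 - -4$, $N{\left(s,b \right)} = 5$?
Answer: $\frac{28192698}{133} \approx 2.1198 \cdot 10^{5}$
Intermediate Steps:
$h = \frac{5}{2}$ ($h = 3 - \frac{-2 - -4}{4} = 3 - \frac{-2 + 4}{4} = 3 - \frac{1}{2} = \frac{5}{2} \approx 2.5$)
$C{\left(n,S \right)} = 133$ ($C{\left(n,S \right)} = 63 + 7 \left(5 - -5\right) = 63 + 7 \left(5 + 5\right) = 63 + 7 \cdot 10 = 63 + 70 = 133$)
$U = - \frac{131}{133}$ ($U = \frac{2}{133} + \frac{8}{-8} = 2 \cdot \frac{1}{133} + 8 \left(- \frac{1}{8}\right) = \frac{2}{133} - 1 = - \frac{131}{133} \approx -0.98496$)
$\left(3 \cdot 5 h - U\right) 68 \cdot 81 = \left(3 \cdot 5 \cdot \frac{5}{2} - - \frac{131}{133}\right) 68 \cdot 81 = \left(15 \cdot \frac{5}{2} + \frac{131}{133}\right) 68 \cdot 81 = \left(\frac{75}{2} + \frac{131}{133}\right) 68 \cdot 81 = \frac{10237}{266} \cdot 68 \cdot 81 = \frac{348058}{133} \cdot 81 = \frac{28192698}{133}$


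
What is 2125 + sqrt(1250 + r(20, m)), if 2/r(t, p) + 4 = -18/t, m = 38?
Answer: 2125 + sqrt(61230)/7 ≈ 2160.4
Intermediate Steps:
r(t, p) = 2/(-4 - 18/t)
2125 + sqrt(1250 + r(20, m)) = 2125 + sqrt(1250 - 1*20/(9 + 2*20)) = 2125 + sqrt(1250 - 1*20/(9 + 40)) = 2125 + sqrt(1250 - 1*20/49) = 2125 + sqrt(1250 - 1*20*1/49) = 2125 + sqrt(1250 - 20/49) = 2125 + sqrt(61230/49) = 2125 + sqrt(61230)/7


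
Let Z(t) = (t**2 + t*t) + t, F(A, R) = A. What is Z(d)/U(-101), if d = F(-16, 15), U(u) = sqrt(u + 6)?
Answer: -496*I*sqrt(95)/95 ≈ -50.889*I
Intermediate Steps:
U(u) = sqrt(6 + u)
d = -16
Z(t) = t + 2*t**2 (Z(t) = (t**2 + t**2) + t = 2*t**2 + t = t + 2*t**2)
Z(d)/U(-101) = (-16*(1 + 2*(-16)))/(sqrt(6 - 101)) = (-16*(1 - 32))/(sqrt(-95)) = (-16*(-31))/((I*sqrt(95))) = 496*(-I*sqrt(95)/95) = -496*I*sqrt(95)/95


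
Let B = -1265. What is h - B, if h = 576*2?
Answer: 2417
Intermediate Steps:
h = 1152
h - B = 1152 - 1*(-1265) = 1152 + 1265 = 2417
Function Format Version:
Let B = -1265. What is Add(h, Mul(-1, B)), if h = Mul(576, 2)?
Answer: 2417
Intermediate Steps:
h = 1152
Add(h, Mul(-1, B)) = Add(1152, Mul(-1, -1265)) = Add(1152, 1265) = 2417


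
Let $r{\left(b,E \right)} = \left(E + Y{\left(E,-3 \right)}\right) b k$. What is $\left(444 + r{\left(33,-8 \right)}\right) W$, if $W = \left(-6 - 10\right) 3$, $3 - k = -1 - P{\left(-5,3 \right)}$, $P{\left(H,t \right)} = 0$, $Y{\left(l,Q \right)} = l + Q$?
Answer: $99072$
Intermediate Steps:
$Y{\left(l,Q \right)} = Q + l$
$k = 4$ ($k = 3 - \left(-1 - 0\right) = 3 - \left(-1 + 0\right) = 3 - -1 = 3 + 1 = 4$)
$r{\left(b,E \right)} = 4 b \left(-3 + 2 E\right)$ ($r{\left(b,E \right)} = \left(E + \left(-3 + E\right)\right) b 4 = \left(-3 + 2 E\right) b 4 = b \left(-3 + 2 E\right) 4 = 4 b \left(-3 + 2 E\right)$)
$W = -48$ ($W = \left(-16\right) 3 = -48$)
$\left(444 + r{\left(33,-8 \right)}\right) W = \left(444 + 4 \cdot 33 \left(-3 + 2 \left(-8\right)\right)\right) \left(-48\right) = \left(444 + 4 \cdot 33 \left(-3 - 16\right)\right) \left(-48\right) = \left(444 + 4 \cdot 33 \left(-19\right)\right) \left(-48\right) = \left(444 - 2508\right) \left(-48\right) = \left(-2064\right) \left(-48\right) = 99072$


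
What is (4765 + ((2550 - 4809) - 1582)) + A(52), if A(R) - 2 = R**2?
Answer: 3630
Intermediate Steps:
A(R) = 2 + R**2
(4765 + ((2550 - 4809) - 1582)) + A(52) = (4765 + ((2550 - 4809) - 1582)) + (2 + 52**2) = (4765 + (-2259 - 1582)) + (2 + 2704) = (4765 - 3841) + 2706 = 924 + 2706 = 3630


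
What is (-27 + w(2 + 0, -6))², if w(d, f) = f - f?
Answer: 729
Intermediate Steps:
w(d, f) = 0
(-27 + w(2 + 0, -6))² = (-27 + 0)² = (-27)² = 729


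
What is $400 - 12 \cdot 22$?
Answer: $136$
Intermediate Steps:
$400 - 12 \cdot 22 = 400 - 264 = 136$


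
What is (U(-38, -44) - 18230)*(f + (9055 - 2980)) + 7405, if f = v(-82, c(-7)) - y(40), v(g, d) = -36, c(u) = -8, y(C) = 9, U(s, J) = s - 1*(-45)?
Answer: -109877285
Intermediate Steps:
U(s, J) = 45 + s (U(s, J) = s + 45 = 45 + s)
f = -45 (f = -36 - 1*9 = -36 - 9 = -45)
(U(-38, -44) - 18230)*(f + (9055 - 2980)) + 7405 = ((45 - 38) - 18230)*(-45 + (9055 - 2980)) + 7405 = (7 - 18230)*(-45 + 6075) + 7405 = -18223*6030 + 7405 = -109884690 + 7405 = -109877285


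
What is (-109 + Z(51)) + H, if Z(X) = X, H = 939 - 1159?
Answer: -278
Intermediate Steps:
H = -220
(-109 + Z(51)) + H = (-109 + 51) - 220 = -58 - 220 = -278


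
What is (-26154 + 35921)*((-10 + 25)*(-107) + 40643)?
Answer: 381284146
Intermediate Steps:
(-26154 + 35921)*((-10 + 25)*(-107) + 40643) = 9767*(15*(-107) + 40643) = 9767*(-1605 + 40643) = 9767*39038 = 381284146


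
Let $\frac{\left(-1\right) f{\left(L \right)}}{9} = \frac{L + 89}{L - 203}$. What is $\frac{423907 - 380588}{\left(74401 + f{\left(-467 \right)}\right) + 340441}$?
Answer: $\frac{14511865}{138970369} \approx 0.10442$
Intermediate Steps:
$f{\left(L \right)} = - \frac{9 \left(89 + L\right)}{-203 + L}$ ($f{\left(L \right)} = - 9 \frac{L + 89}{L - 203} = - 9 \frac{89 + L}{-203 + L} = - \frac{9 \left(89 + L\right)}{-203 + L}$)
$\frac{423907 - 380588}{\left(74401 + f{\left(-467 \right)}\right) + 340441} = \frac{423907 - 380588}{\left(74401 + \frac{9 \left(-89 - -467\right)}{-203 - 467}\right) + 340441} = \frac{43319}{\left(74401 + \frac{9 \left(-89 + 467\right)}{-670}\right) + 340441} = \frac{43319}{\left(74401 + 9 \left(- \frac{1}{670}\right) 378\right) + 340441} = \frac{43319}{\left(74401 - \frac{1701}{335}\right) + 340441} = \frac{43319}{\frac{24922634}{335} + 340441} = \frac{43319}{\frac{138970369}{335}} = 43319 \cdot \frac{335}{138970369} = \frac{14511865}{138970369}$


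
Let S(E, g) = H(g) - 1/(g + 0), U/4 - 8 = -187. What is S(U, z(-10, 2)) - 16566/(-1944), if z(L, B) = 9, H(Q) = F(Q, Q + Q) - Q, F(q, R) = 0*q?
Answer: -191/324 ≈ -0.58951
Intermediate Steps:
F(q, R) = 0
U = -716 (U = 32 + 4*(-187) = 32 - 748 = -716)
H(Q) = -Q (H(Q) = 0 - Q = -Q)
S(E, g) = -g - 1/g (S(E, g) = -g - 1/(g + 0) = -g - 1/g)
S(U, z(-10, 2)) - 16566/(-1944) = (-1*9 - 1/9) - 16566/(-1944) = (-9 - 1*⅑) - 16566*(-1/1944) = (-9 - ⅑) + 2761/324 = -82/9 + 2761/324 = -191/324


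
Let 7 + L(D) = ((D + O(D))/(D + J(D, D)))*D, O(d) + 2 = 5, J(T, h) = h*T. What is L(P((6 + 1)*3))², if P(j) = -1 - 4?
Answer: 169/4 ≈ 42.250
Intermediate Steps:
J(T, h) = T*h
O(d) = 3 (O(d) = -2 + 5 = 3)
P(j) = -5
L(D) = -7 + D*(3 + D)/(D + D²) (L(D) = -7 + ((D + 3)/(D + D*D))*D = -7 + ((3 + D)/(D + D²))*D = -7 + D*(3 + D)/(D + D²))
L(P((6 + 1)*3))² = (2*(-2 - 3*(-5))/(1 - 5))² = (2*(-2 + 15)/(-4))² = (2*(-¼)*13)² = (-13/2)² = 169/4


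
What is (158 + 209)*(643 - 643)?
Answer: 0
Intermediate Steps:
(158 + 209)*(643 - 643) = 367*0 = 0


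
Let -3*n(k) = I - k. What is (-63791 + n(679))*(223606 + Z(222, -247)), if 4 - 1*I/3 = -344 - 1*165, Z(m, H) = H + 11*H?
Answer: -42414673586/3 ≈ -1.4138e+10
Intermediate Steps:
Z(m, H) = 12*H
I = 1539 (I = 12 - 3*(-344 - 1*165) = 12 - 3*(-344 - 165) = 12 - 3*(-509) = 12 + 1527 = 1539)
n(k) = -513 + k/3 (n(k) = -(1539 - k)/3 = -513 + k/3)
(-63791 + n(679))*(223606 + Z(222, -247)) = (-63791 + (-513 + (1/3)*679))*(223606 + 12*(-247)) = (-63791 + (-513 + 679/3))*(223606 - 2964) = (-63791 - 860/3)*220642 = -192233/3*220642 = -42414673586/3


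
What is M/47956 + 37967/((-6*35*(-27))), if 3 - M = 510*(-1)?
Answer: 47990899/7155540 ≈ 6.7068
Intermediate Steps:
M = 513 (M = 3 - 510*(-1) = 3 - 1*(-510) = 3 + 510 = 513)
M/47956 + 37967/((-6*35*(-27))) = 513/47956 + 37967/((-6*35*(-27))) = 513*(1/47956) + 37967/((-210*(-27))) = 27/2524 + 37967/5670 = 47990899/7155540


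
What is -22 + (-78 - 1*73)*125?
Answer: -18897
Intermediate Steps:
-22 + (-78 - 1*73)*125 = -22 + (-78 - 73)*125 = -22 - 151*125 = -22 - 18875 = -18897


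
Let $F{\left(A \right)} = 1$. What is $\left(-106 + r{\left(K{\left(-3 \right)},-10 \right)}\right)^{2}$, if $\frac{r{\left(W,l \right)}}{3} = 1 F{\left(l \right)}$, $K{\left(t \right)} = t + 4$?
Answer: $10609$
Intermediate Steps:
$K{\left(t \right)} = 4 + t$
$r{\left(W,l \right)} = 3$ ($r{\left(W,l \right)} = 3 \cdot 1 \cdot 1 = 3 \cdot 1 = 3$)
$\left(-106 + r{\left(K{\left(-3 \right)},-10 \right)}\right)^{2} = \left(-106 + 3\right)^{2} = \left(-103\right)^{2} = 10609$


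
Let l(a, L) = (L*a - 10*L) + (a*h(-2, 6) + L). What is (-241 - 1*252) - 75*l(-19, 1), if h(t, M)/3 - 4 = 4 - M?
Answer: 10157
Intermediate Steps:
h(t, M) = 24 - 3*M (h(t, M) = 12 + 3*(4 - M) = 12 + (12 - 3*M) = 24 - 3*M)
l(a, L) = -9*L + 6*a + L*a (l(a, L) = (L*a - 10*L) + (a*(24 - 3*6) + L) = (-10*L + L*a) + (a*(24 - 18) + L) = (-10*L + L*a) + (a*6 + L) = (-10*L + L*a) + (6*a + L) = (-10*L + L*a) + (L + 6*a) = -9*L + 6*a + L*a)
(-241 - 1*252) - 75*l(-19, 1) = (-241 - 1*252) - 75*(-9*1 + 6*(-19) + 1*(-19)) = (-241 - 252) - 75*(-9 - 114 - 19) = -493 - 75*(-142) = -493 + 10650 = 10157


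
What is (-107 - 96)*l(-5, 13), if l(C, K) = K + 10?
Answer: -4669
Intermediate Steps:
l(C, K) = 10 + K
(-107 - 96)*l(-5, 13) = (-107 - 96)*(10 + 13) = -203*23 = -4669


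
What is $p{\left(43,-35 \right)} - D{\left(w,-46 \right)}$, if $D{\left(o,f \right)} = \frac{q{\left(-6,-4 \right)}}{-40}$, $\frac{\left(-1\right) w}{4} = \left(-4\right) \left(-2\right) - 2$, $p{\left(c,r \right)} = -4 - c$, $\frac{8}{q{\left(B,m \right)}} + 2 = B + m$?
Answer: $- \frac{2821}{60} \approx -47.017$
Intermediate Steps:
$q{\left(B,m \right)} = \frac{8}{-2 + B + m}$ ($q{\left(B,m \right)} = \frac{8}{-2 + \left(B + m\right)} = \frac{8}{-2 + B + m}$)
$w = -24$ ($w = - 4 \left(\left(-4\right) \left(-2\right) - 2\right) = - 4 \left(8 - 2\right) = \left(-4\right) 6 = -24$)
$D{\left(o,f \right)} = \frac{1}{60}$ ($D{\left(o,f \right)} = \frac{8 \frac{1}{-2 - 6 - 4}}{-40} = \frac{8}{-12} \left(- \frac{1}{40}\right) = 8 \left(- \frac{1}{12}\right) \left(- \frac{1}{40}\right) = \left(- \frac{2}{3}\right) \left(- \frac{1}{40}\right) = \frac{1}{60}$)
$p{\left(43,-35 \right)} - D{\left(w,-46 \right)} = \left(-4 - 43\right) - \frac{1}{60} = -47 - \frac{1}{60} = - \frac{2821}{60}$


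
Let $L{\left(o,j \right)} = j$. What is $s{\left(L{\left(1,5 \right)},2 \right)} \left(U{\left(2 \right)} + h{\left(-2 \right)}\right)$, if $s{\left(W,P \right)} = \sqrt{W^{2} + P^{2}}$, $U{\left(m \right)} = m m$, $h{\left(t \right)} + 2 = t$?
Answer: $0$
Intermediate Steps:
$h{\left(t \right)} = -2 + t$
$U{\left(m \right)} = m^{2}$
$s{\left(W,P \right)} = \sqrt{P^{2} + W^{2}}$
$s{\left(L{\left(1,5 \right)},2 \right)} \left(U{\left(2 \right)} + h{\left(-2 \right)}\right) = \sqrt{2^{2} + 5^{2}} \left(2^{2} - 4\right) = \sqrt{4 + 25} \left(4 - 4\right) = \sqrt{29} \cdot 0 = 0$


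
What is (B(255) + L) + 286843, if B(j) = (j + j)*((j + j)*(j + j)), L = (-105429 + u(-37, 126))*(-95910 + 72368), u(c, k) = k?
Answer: 2611981069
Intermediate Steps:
L = 2479043226 (L = (-105429 + 126)*(-95910 + 72368) = -105303*(-23542) = 2479043226)
B(j) = 8*j³ (B(j) = (2*j)*((2*j)*(2*j)) = (2*j)*(4*j²) = 8*j³)
(B(255) + L) + 286843 = (8*255³ + 2479043226) + 286843 = (8*16581375 + 2479043226) + 286843 = (132651000 + 2479043226) + 286843 = 2611694226 + 286843 = 2611981069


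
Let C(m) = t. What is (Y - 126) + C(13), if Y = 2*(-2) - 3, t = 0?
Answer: -133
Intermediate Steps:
C(m) = 0
Y = -7 (Y = -4 - 3 = -7)
(Y - 126) + C(13) = (-7 - 126) + 0 = -133 + 0 = -133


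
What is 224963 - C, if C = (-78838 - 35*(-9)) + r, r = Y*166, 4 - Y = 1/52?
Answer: 7873455/26 ≈ 3.0283e+5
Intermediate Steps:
Y = 207/52 (Y = 4 - 1/52 = 207/52 ≈ 3.9808)
r = 17181/26 (r = (207/52)*166 = 17181/26 ≈ 660.81)
C = -2024417/26 (C = (-78838 - 35*(-9)) + 17181/26 = (-78838 + 315) + 17181/26 = -78523 + 17181/26 = -2024417/26 ≈ -77862.)
224963 - C = 224963 - 1*(-2024417/26) = 224963 + 2024417/26 = 7873455/26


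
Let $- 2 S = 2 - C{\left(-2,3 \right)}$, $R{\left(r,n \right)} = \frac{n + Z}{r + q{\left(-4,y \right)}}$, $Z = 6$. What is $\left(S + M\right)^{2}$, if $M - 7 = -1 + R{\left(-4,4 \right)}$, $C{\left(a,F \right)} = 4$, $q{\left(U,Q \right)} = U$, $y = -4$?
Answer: $\frac{529}{16} \approx 33.063$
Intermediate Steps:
$R{\left(r,n \right)} = \frac{6 + n}{-4 + r}$ ($R{\left(r,n \right)} = \frac{n + 6}{r - 4} = \frac{6 + n}{-4 + r}$)
$M = \frac{19}{4}$ ($M = 7 + \left(-1 + \frac{6 + 4}{-4 - 4}\right) = 7 + \left(-1 + \frac{1}{-8} \cdot 10\right) = 7 - \frac{9}{4} = \frac{19}{4} \approx 4.75$)
$S = 1$ ($S = - \frac{2 - 4}{2} = \left(- \frac{1}{2}\right) \left(-2\right) = 1$)
$\left(S + M\right)^{2} = \left(1 + \frac{19}{4}\right)^{2} = \left(\frac{23}{4}\right)^{2} = \frac{529}{16}$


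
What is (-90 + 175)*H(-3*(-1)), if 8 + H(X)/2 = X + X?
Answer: -340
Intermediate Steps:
H(X) = -16 + 4*X (H(X) = -16 + 2*(X + X) = -16 + 2*(2*X) = -16 + 4*X)
(-90 + 175)*H(-3*(-1)) = (-90 + 175)*(-16 + 4*(-3*(-1))) = 85*(-16 + 4*3) = 85*(-16 + 12) = 85*(-4) = -340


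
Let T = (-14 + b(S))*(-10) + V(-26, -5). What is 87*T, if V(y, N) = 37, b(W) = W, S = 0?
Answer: 15399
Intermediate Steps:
T = 177 (T = (-14 + 0)*(-10) + 37 = -14*(-10) + 37 = 140 + 37 = 177)
87*T = 87*177 = 15399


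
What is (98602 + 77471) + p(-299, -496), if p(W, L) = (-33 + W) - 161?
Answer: 175580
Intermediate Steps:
p(W, L) = -194 + W
(98602 + 77471) + p(-299, -496) = (98602 + 77471) + (-194 - 299) = 176073 - 493 = 175580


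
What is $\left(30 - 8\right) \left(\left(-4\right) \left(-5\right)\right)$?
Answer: $440$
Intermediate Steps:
$\left(30 - 8\right) \left(\left(-4\right) \left(-5\right)\right) = 22 \cdot 20 = 440$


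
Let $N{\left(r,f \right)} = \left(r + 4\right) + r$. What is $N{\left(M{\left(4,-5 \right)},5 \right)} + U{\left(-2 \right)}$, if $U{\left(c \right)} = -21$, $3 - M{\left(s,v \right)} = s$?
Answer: $-19$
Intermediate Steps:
$M{\left(s,v \right)} = 3 - s$
$N{\left(r,f \right)} = 4 + 2 r$ ($N{\left(r,f \right)} = \left(4 + r\right) + r = 4 + 2 r$)
$N{\left(M{\left(4,-5 \right)},5 \right)} + U{\left(-2 \right)} = \left(4 + 2 \left(3 - 4\right)\right) - 21 = \left(4 + 2 \left(-1\right)\right) - 21 = \left(4 - 2\right) - 21 = 2 - 21 = -19$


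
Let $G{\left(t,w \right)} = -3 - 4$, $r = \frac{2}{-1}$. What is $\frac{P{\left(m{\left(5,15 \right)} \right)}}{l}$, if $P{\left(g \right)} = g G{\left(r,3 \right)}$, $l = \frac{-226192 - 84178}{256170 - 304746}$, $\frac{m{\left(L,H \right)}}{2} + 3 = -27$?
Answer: $\frac{2040192}{31037} \approx 65.734$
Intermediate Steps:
$m{\left(L,H \right)} = -60$ ($m{\left(L,H \right)} = -6 + 2 \left(-27\right) = -6 - 54 = -60$)
$r = -2$ ($r = 2 \left(-1\right) = -2$)
$l = \frac{155185}{24288}$ ($l = - \frac{310370}{-48576} = \left(-310370\right) \left(- \frac{1}{48576}\right) = \frac{155185}{24288} \approx 6.3894$)
$G{\left(t,w \right)} = -7$ ($G{\left(t,w \right)} = -3 - 4 = -7$)
$P{\left(g \right)} = - 7 g$ ($P{\left(g \right)} = g \left(-7\right) = - 7 g$)
$\frac{P{\left(m{\left(5,15 \right)} \right)}}{l} = \frac{\left(-7\right) \left(-60\right)}{\frac{155185}{24288}} = 420 \cdot \frac{24288}{155185} = \frac{2040192}{31037}$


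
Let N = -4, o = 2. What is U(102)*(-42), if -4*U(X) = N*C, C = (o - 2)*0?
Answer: 0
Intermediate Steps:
C = 0 (C = (2 - 2)*0 = 0*0 = 0)
U(X) = 0 (U(X) = -(-1)*0 = -¼*0 = 0)
U(102)*(-42) = 0*(-42) = 0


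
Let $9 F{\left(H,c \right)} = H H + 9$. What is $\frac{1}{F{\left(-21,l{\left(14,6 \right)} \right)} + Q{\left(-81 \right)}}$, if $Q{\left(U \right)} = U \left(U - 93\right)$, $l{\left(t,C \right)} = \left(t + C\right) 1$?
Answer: $\frac{1}{14144} \approx 7.0701 \cdot 10^{-5}$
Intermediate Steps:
$l{\left(t,C \right)} = C + t$ ($l{\left(t,C \right)} = \left(C + t\right) 1 = C + t$)
$F{\left(H,c \right)} = 1 + \frac{H^{2}}{9}$ ($F{\left(H,c \right)} = \frac{H H + 9}{9} = \frac{H^{2} + 9}{9} = \frac{9 + H^{2}}{9} = 1 + \frac{H^{2}}{9}$)
$Q{\left(U \right)} = U \left(-93 + U\right)$
$\frac{1}{F{\left(-21,l{\left(14,6 \right)} \right)} + Q{\left(-81 \right)}} = \frac{1}{\left(1 + \frac{\left(-21\right)^{2}}{9}\right) - 81 \left(-93 - 81\right)} = \frac{1}{\left(1 + \frac{1}{9} \cdot 441\right) - -14094} = \frac{1}{\left(1 + 49\right) + 14094} = \frac{1}{50 + 14094} = \frac{1}{14144}$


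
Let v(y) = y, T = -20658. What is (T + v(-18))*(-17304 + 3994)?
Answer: 275197560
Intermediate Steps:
(T + v(-18))*(-17304 + 3994) = (-20658 - 18)*(-17304 + 3994) = -20676*(-13310) = 275197560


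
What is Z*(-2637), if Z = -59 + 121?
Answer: -163494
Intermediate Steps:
Z = 62
Z*(-2637) = 62*(-2637) = -163494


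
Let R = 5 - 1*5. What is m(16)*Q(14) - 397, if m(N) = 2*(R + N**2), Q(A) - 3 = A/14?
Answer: 1651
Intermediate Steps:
R = 0 (R = 5 - 5 = 0)
Q(A) = 3 + A/14
m(N) = 2*N**2 (m(N) = 2*(0 + N**2) = 2*N**2)
m(16)*Q(14) - 397 = (2*16**2)*(3 + (1/14)*14) - 397 = (2*256)*(3 + 1) - 397 = 512*4 - 397 = 2048 - 397 = 1651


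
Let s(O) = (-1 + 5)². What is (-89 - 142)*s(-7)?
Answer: -3696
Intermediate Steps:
s(O) = 16 (s(O) = 4² = 16)
(-89 - 142)*s(-7) = (-89 - 142)*16 = -231*16 = -3696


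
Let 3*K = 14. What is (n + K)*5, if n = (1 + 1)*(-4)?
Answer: -50/3 ≈ -16.667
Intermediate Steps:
K = 14/3 (K = (⅓)*14 = 14/3 ≈ 4.6667)
n = -8 (n = 2*(-4) = -8)
(n + K)*5 = (-8 + 14/3)*5 = -10/3*5 = -50/3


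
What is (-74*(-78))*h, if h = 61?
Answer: 352092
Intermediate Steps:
(-74*(-78))*h = -74*(-78)*61 = 5772*61 = 352092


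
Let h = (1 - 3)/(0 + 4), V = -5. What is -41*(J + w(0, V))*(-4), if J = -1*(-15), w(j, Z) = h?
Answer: 2378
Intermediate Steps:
h = -1/2 (h = -2/4 = -2*1/4 = -1/2 ≈ -0.50000)
w(j, Z) = -1/2
J = 15
-41*(J + w(0, V))*(-4) = -41*(15 - 1/2)*(-4) = -41*29/2*(-4) = -1189/2*(-4) = 2378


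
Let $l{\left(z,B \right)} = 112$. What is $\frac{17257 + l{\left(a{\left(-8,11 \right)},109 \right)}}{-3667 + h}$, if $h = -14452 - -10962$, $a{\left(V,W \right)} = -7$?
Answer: $- \frac{17369}{7157} \approx -2.4269$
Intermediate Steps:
$h = -3490$ ($h = -14452 + 10962 = -3490$)
$\frac{17257 + l{\left(a{\left(-8,11 \right)},109 \right)}}{-3667 + h} = \frac{17257 + 112}{-3667 - 3490} = \frac{17369}{-7157} = 17369 \left(- \frac{1}{7157}\right) = - \frac{17369}{7157}$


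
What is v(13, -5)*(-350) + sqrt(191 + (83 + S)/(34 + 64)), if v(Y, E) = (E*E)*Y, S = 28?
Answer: -113750 + sqrt(37658)/14 ≈ -1.1374e+5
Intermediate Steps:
v(Y, E) = Y*E**2 (v(Y, E) = E**2*Y = Y*E**2)
v(13, -5)*(-350) + sqrt(191 + (83 + S)/(34 + 64)) = (13*(-5)**2)*(-350) + sqrt(191 + (83 + 28)/(34 + 64)) = (13*25)*(-350) + sqrt(191 + 111/98) = 325*(-350) + sqrt(191 + 111*(1/98)) = -113750 + sqrt(191 + 111/98) = -113750 + sqrt(18829/98) = -113750 + sqrt(37658)/14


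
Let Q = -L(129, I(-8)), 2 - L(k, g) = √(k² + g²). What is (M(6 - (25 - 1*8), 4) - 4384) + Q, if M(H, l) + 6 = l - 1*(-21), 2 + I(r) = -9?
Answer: -4367 + 17*√58 ≈ -4237.5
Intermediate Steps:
I(r) = -11 (I(r) = -2 - 9 = -11)
L(k, g) = 2 - √(g² + k²) (L(k, g) = 2 - √(k² + g²) = 2 - √(g² + k²))
Q = -2 + 17*√58 (Q = -(2 - √((-11)² + 129²)) = -(2 - √(121 + 16641)) = -(2 - √16762) = -(2 - 17*√58) = -2 + 17*√58 ≈ 127.47)
M(H, l) = 15 + l (M(H, l) = -6 + (l - 1*(-21)) = -6 + (l + 21) = -6 + (21 + l) = 15 + l)
(M(6 - (25 - 1*8), 4) - 4384) + Q = ((15 + 4) - 4384) + (-2 + 17*√58) = (19 - 4384) + (-2 + 17*√58) = -4365 + (-2 + 17*√58) = -4367 + 17*√58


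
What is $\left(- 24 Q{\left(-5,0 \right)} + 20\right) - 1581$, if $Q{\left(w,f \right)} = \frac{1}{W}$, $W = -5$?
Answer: $- \frac{7781}{5} \approx -1556.2$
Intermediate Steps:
$Q{\left(w,f \right)} = - \frac{1}{5}$ ($Q{\left(w,f \right)} = \frac{1}{-5} = - \frac{1}{5}$)
$\left(- 24 Q{\left(-5,0 \right)} + 20\right) - 1581 = \left(\left(-24\right) \left(- \frac{1}{5}\right) + 20\right) - 1581 = \left(\frac{24}{5} + 20\right) - 1581 = \frac{124}{5} - 1581 = - \frac{7781}{5}$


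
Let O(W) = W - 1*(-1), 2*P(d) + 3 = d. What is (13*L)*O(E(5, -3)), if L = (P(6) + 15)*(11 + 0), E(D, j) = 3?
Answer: 9438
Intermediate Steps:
P(d) = -3/2 + d/2
O(W) = 1 + W (O(W) = W + 1 = 1 + W)
L = 363/2 (L = ((-3/2 + (1/2)*6) + 15)*(11 + 0) = ((-3/2 + 3) + 15)*11 = (3/2 + 15)*11 = (33/2)*11 = 363/2 ≈ 181.50)
(13*L)*O(E(5, -3)) = (13*(363/2))*(1 + 3) = (4719/2)*4 = 9438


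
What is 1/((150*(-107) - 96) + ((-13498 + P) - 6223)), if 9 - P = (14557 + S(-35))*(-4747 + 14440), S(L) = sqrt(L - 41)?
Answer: I/(-141136859*I + 19386*sqrt(19)) ≈ -7.0853e-9 + 4.2421e-12*I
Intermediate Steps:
S(L) = sqrt(-41 + L)
P = -141100992 - 19386*I*sqrt(19) (P = 9 - (14557 + sqrt(-41 - 35))*(-4747 + 14440) = 9 - (14557 + sqrt(-76))*9693 = 9 - (14557 + 2*I*sqrt(19))*9693 = 9 - (141101001 + 19386*I*sqrt(19)) = 9 + (-141101001 - 19386*I*sqrt(19)) = -141100992 - 19386*I*sqrt(19) ≈ -1.411e+8 - 84502.0*I)
1/((150*(-107) - 96) + ((-13498 + P) - 6223)) = 1/((150*(-107) - 96) + ((-13498 + (-141100992 - 19386*I*sqrt(19))) - 6223)) = 1/((-16050 - 96) + ((-141114490 - 19386*I*sqrt(19)) - 6223)) = 1/(-16146 + (-141120713 - 19386*I*sqrt(19))) = 1/(-141136859 - 19386*I*sqrt(19))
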